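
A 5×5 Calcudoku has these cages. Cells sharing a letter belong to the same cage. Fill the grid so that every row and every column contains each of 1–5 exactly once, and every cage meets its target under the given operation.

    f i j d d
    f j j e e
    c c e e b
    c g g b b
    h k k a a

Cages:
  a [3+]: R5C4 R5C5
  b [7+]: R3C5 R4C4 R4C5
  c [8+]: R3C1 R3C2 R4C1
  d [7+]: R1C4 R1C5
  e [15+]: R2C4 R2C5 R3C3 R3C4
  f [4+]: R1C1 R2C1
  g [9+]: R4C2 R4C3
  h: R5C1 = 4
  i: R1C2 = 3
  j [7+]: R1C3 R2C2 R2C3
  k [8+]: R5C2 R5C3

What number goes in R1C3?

I is a freebie, which forces R1C2 = 3.
Cage h is given, so R5C1 = 4.
3 is placed in column 2, which forces R5C2 = 5.
5 is placed in row 5; hence R5C3 = 3.
Row 1 now contains 3, leaving R1C1 = 1.
Cage f's pair has sum 4, so R2C1 = 3.
5 is placed in column 2, leaving R4C2 = 4.
Cage g needs two cells with sum 9, which forces R4C3 = 5.
The 3 cells of cage c must have sum 8, leaving R3C1 = 5.
Cage c needs sum 8, so R3C2 = 1.
5 is placed in row 4, so R4C1 = 2.
The 3 cells of cage j must have sum 7, leaving R1C3 = 4.
Column 2 now contains 1, so R2C2 = 2.
The 3 cells of cage j must have sum 7, which forces R2C3 = 1.
Column 3 now contains 4, so R3C3 = 2.
2 is placed in row 3, which forces R3C4 = 4.
Cage b needs sum 7, which forces R3C5 = 3.
The 3 cells of cage b must have sum 7; hence R4C4 = 3.
Cage b needs sum 7, so R4C5 = 1.
Column 5 already has 1, so R5C5 = 2.
Cage d needs two cells with sum 7, leaving R1C4 = 2.
2 is placed in column 5, which forces R1C5 = 5.
Column 4 already has 4; hence R2C4 = 5.
The 4 cells of cage e must have sum 15; hence R2C5 = 4.
2 is placed in row 5, so R5C4 = 1.
The full grid is 1 3 4 2 5 / 3 2 1 5 4 / 5 1 2 4 3 / 2 4 5 3 1 / 4 5 3 1 2.

4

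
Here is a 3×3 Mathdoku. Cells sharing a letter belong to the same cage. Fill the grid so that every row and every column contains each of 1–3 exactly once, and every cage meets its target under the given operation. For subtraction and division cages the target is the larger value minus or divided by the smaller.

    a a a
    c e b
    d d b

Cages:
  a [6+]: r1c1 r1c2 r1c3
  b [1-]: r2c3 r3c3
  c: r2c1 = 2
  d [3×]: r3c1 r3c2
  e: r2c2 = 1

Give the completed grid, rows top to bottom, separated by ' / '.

Cage c is given, leaving r2c1 = 2.
Cage e is given; hence r2c2 = 1.
1 is placed in row 2, which forces r2c3 = 3.
Column 2 already has 1, so r3c2 = 3.
Cage a needs sum 6, which forces r1c1 = 3.
Column 2 already has 3; hence r1c2 = 2.
The 3 cells of cage a must have sum 6, so r1c3 = 1.
Row 3 now contains 3, which forces r3c1 = 1.
Cage b's pair has difference 1, so r3c3 = 2.

3 2 1 / 2 1 3 / 1 3 2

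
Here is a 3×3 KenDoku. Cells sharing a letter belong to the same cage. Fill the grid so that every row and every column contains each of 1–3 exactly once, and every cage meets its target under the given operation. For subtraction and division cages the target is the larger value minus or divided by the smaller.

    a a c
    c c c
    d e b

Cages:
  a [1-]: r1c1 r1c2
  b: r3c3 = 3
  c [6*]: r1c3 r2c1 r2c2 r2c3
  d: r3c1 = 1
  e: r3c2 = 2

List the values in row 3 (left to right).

1 2 3

Cage c has product 6, which forces r1c3 = 1.
D is a freebie, so r3c1 = 1.
E is a freebie, leaving r3c2 = 2.
Cage b is a single given cell; hence r3c3 = 3.
Cage a's pair has difference 1, leaving r1c1 = 2.
2 is placed in column 2, leaving r1c2 = 3.
The 4 cells of cage c must have product 6, leaving r2c1 = 3.
Cage c has product 6, so r2c2 = 1.
Column 3 now contains 3, so r2c3 = 2.
The full grid is 2 3 1 / 3 1 2 / 1 2 3.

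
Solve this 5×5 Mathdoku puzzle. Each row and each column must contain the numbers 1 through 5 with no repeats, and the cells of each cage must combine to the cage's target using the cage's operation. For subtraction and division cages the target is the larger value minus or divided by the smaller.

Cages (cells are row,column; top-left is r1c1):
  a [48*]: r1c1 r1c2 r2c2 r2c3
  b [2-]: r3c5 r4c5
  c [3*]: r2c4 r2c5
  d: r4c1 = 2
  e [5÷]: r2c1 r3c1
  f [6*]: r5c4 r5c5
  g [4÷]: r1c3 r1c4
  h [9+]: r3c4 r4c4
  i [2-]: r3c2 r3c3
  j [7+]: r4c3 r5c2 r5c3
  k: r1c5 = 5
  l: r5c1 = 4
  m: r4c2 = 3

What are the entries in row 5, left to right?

4 1 5 2 3

K is a freebie, so r1c5 = 5.
Cage d is given, which forces r4c1 = 2.
Cage m is given; hence r4c2 = 3.
Cage l is given; hence r5c1 = 4.
Cage a has product 48, so r1c1 = 3.
In row 1, 2 can only go at r1c2, so r1c2 = 2.
Cage a needs product 48, leaving r2c2 = 4.
Cage a needs product 48, so r2c3 = 2.
Column 3 already has 2, leaving r3c3 = 3.
Row 3 already has 3, so r3c5 = 2.
Column 2 now contains 2; hence r5c2 = 1.
Column 3 already has 2, leaving r5c3 = 5.
Column 5 now contains 2, so r5c5 = 3.
Cage c needs two cells with product 3, so r2c4 = 3.
Column 5 now contains 3, which forces r2c5 = 1.
Column 2 already has 1, which forces r3c2 = 5.
Row 3 already has 5, leaving r3c4 = 4.
Cage j has sum 7, leaving r4c3 = 1.
Column 4 already has 4, which forces r4c4 = 5.
The two cells of cage b must have difference 2, leaving r4c5 = 4.
3 is placed in row 5, so r5c4 = 2.
Column 3 already has 1, leaving r1c3 = 4.
Column 4 already has 4, which forces r1c4 = 1.
1 is placed in row 2, leaving r2c1 = 5.
Row 3 already has 5; hence r3c1 = 1.
Completed grid: 3 2 4 1 5 / 5 4 2 3 1 / 1 5 3 4 2 / 2 3 1 5 4 / 4 1 5 2 3.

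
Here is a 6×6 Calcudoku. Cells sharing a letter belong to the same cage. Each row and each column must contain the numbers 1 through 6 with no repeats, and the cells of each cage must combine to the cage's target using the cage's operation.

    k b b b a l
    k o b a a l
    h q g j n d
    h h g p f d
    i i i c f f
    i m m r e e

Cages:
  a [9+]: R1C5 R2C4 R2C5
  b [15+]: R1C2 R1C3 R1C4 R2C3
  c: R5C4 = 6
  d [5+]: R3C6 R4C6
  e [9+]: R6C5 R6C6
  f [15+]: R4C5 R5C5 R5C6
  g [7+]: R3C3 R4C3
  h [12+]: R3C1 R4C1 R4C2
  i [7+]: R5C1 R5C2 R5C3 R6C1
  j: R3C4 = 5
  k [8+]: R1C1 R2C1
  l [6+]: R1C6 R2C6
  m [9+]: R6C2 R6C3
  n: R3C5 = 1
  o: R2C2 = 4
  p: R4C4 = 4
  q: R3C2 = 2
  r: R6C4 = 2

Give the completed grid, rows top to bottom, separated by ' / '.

2 6 3 1 4 5 / 6 4 5 3 2 1 / 4 2 6 5 1 3 / 5 3 1 4 6 2 / 3 1 2 6 5 4 / 1 5 4 2 3 6

Cage o is given; hence R2C2 = 4.
Q is a freebie; hence R3C2 = 2.
Cage j is given, which forces R3C4 = 5.
Cage n is given, leaving R3C5 = 1.
Cage p is a single given cell, so R4C4 = 4.
Cage c is a single given cell; hence R5C4 = 6.
Cage i has sum 7, which forces R6C1 = 1.
R is a freebie, which forces R6C4 = 2.
Cage f has sum 15, so R4C5 = 6.
In row 3, 3 can only go at R3C6, so R3C6 = 3.
Cage d's pair has sum 5; hence R4C6 = 2.
In column 1, 4 can only go at R3C1, so R3C1 = 4.
Row 3 now contains 4; hence R3C3 = 6.
The two cells of cage g must have sum 7; hence R4C3 = 1.
Cage i needs sum 7, so R5C2 = 1.
The only place for 6 in row 2 is R2C1.
Cage k's pair has sum 8, so R1C1 = 2.
Column 1 already has 2, leaving R5C1 = 3.
Row 5 now contains 3, which forces R5C3 = 2.
3 is placed in column 1, which forces R4C1 = 5.
Cage h needs sum 12; hence R4C2 = 3.
The only place for 6 in row 1 is R1C2.
The 4 cells of cage b must have sum 15, which forces R1C4 = 1.
Row 1 already has 1, which forces R1C6 = 5.
1 is placed in column 4, so R2C4 = 3.
Column 6 now contains 5, which forces R2C6 = 1.
Column 6 now contains 5, so R5C6 = 4.
Column 2 now contains 6; hence R6C2 = 5.
The two cells of cage m must have sum 9; hence R6C3 = 4.
Row 6 now contains 4; hence R6C5 = 3.
4 is placed in column 6; hence R6C6 = 6.
5 is placed in row 1, which forces R1C3 = 3.
Column 5 already has 3; hence R1C5 = 4.
Row 2 now contains 3; hence R2C3 = 5.
The 3 cells of cage a must have sum 9, leaving R2C5 = 2.
Row 5 now contains 4, which forces R5C5 = 5.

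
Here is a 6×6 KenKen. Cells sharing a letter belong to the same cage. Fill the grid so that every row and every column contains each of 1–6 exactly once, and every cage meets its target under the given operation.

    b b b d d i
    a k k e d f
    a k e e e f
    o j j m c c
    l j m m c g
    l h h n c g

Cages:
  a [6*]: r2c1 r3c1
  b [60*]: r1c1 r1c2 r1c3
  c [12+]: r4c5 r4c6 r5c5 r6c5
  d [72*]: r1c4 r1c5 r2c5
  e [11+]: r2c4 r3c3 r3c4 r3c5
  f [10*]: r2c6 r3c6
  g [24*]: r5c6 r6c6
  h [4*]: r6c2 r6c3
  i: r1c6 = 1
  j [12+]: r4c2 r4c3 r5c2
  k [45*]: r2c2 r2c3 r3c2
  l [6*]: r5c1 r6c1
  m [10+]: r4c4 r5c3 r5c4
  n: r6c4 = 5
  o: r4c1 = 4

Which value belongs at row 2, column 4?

Cage i is given; hence r1c6 = 1.
Cage k needs product 45, so r2c2 = 5.
The 3 cells of cage k must have product 45; hence r2c3 = 3.
Row 2 now contains 5, which forces r2c6 = 2.
Cage k has product 45, leaving r3c2 = 3.
2 is placed in column 6; hence r3c6 = 5.
O is a freebie; hence r4c1 = 4.
Cage n is a single given cell, leaving r6c4 = 5.
Cage e needs sum 11, which forces r2c4 = 4.
Row 2 already has 4, which forces r2c5 = 6.
Row 2 now contains 6; hence r2c1 = 1.
The two cells of cage a must have product 6; hence r3c1 = 6.
In row 6, 6 can only go at r6c6, so r6c6 = 6.
6 is placed in column 6, so r4c6 = 3.
6 is placed in column 6, so r5c6 = 4.
Cage j has sum 12, leaving r4c3 = 5.
Cage b has product 60, which forces r1c1 = 5.
Row 1 needs a 3, and only r1c4 is open for it.
Cage d has product 72, so r1c5 = 4.
Cage m needs sum 10, leaving r4c4 = 2.
Row 4 already has 2, which forces r4c5 = 1.
Cage m has sum 10, so r5c3 = 2.
Column 4 now contains 3, leaving r5c4 = 6.
Column 5 already has 4, which forces r6c5 = 3.
Cage b needs product 60, so r1c2 = 2.
Column 3 already has 2, which forces r1c3 = 6.
Cage e has sum 11; hence r3c3 = 4.
2 is placed in column 4, so r3c4 = 1.
Column 5 already has 1; hence r3c5 = 2.
Row 4 now contains 1; hence r4c2 = 6.
Row 5 already has 2; hence r5c1 = 3.
Row 5 already has 6, leaving r5c2 = 1.
Column 5 already has 3, so r5c5 = 5.
3 is placed in row 6, so r6c1 = 2.
Column 2 now contains 1, which forces r6c2 = 4.
Column 3 now contains 4, so r6c3 = 1.
Completed grid: 5 2 6 3 4 1 / 1 5 3 4 6 2 / 6 3 4 1 2 5 / 4 6 5 2 1 3 / 3 1 2 6 5 4 / 2 4 1 5 3 6.

4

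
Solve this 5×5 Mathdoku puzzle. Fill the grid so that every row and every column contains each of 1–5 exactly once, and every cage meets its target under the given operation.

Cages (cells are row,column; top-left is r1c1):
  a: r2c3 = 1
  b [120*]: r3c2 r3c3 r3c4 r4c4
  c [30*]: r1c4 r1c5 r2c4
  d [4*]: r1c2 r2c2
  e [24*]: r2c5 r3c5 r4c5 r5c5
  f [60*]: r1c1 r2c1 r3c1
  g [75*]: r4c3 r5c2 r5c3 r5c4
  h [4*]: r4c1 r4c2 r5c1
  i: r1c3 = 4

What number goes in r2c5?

2

Cage i is a single given cell, which forces r1c3 = 4.
Cage a is a single given cell, leaving r2c3 = 1.
Cage g has product 75, so r4c3 = 5.
1 is placed in column 3, which forces r5c3 = 3.
4 is placed in row 1; hence r1c2 = 1.
1 is placed in row 2, which forces r2c2 = 4.
3 is placed in column 3; hence r3c3 = 2.
1 is placed in column 2, which forces r4c2 = 2.
1 is placed in column 2, which forces r5c2 = 5.
Row 5 already has 5; hence r5c4 = 1.
Cage f has product 60, which forces r3c1 = 4.
Column 2 now contains 5; hence r3c2 = 3.
Cage b has product 120, leaving r3c4 = 5.
Row 3 already has 3, so r3c5 = 1.
Cage h has product 4, leaving r4c1 = 1.
Cage b has product 120, leaving r4c4 = 4.
Row 4 already has 4, so r4c5 = 3.
1 is placed in row 5; hence r5c1 = 2.
2 is placed in row 5, leaving r5c5 = 4.
The 3 cells of cage c must have product 30, so r1c5 = 5.
Column 5 already has 3, so r2c5 = 2.
Row 1 already has 5, leaving r1c1 = 3.
Cage c needs product 30, leaving r1c4 = 2.
Cage f has product 60; hence r2c1 = 5.
Row 2 already has 2, leaving r2c4 = 3.
Completed grid: 3 1 4 2 5 / 5 4 1 3 2 / 4 3 2 5 1 / 1 2 5 4 3 / 2 5 3 1 4.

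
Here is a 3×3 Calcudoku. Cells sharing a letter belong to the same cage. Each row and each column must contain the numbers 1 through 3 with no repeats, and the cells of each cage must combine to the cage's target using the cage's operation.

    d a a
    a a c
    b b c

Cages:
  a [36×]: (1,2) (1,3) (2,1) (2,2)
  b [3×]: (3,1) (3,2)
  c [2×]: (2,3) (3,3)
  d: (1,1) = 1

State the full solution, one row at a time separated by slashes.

Cage d is a single given cell, so (1,1) = 1.
Column 1 already has 1; hence (3,1) = 3.
Row 3 now contains 3, leaving (3,2) = 1.
Row 3 now contains 1, which forces (3,3) = 2.
The 4 cells of cage a must have product 36, which forces (1,2) = 2.
Column 3 now contains 2, so (1,3) = 3.
Column 1 now contains 3, leaving (2,1) = 2.
The 4 cells of cage a must have product 36, leaving (2,2) = 3.
Column 3 now contains 2, which forces (2,3) = 1.

1 2 3 / 2 3 1 / 3 1 2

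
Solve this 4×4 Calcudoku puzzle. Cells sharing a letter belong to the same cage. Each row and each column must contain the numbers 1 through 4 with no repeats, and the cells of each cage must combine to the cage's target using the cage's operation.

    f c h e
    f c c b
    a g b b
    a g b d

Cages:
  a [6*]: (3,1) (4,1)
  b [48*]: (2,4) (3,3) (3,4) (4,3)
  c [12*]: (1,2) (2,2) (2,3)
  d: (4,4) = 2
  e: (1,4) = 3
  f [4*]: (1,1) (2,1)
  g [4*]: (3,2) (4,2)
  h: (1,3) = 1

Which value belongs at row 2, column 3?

2

Cage h is a single given cell, leaving (1,3) = 1.
E is a freebie, so (1,4) = 3.
Cage d is given, leaving (4,4) = 2.
Row 1 now contains 1, which forces (1,1) = 4.
Row 1 now contains 4, which forces (1,2) = 2.
Cage f needs two cells with product 4; hence (2,1) = 1.
1 is placed in row 2, which forces (2,2) = 3.
Row 2 already has 3, which forces (2,3) = 2.
1 is placed in row 2; hence (2,4) = 4.
Cage a needs two cells with product 6, leaving (3,1) = 2.
4 is placed in column 4; hence (3,4) = 1.
Row 4 already has 2; hence (4,1) = 3.
3 is placed in row 4, leaving (4,3) = 4.
Row 3 already has 1, so (3,2) = 4.
Column 3 now contains 4, which forces (3,3) = 3.
Row 4 already has 4; hence (4,2) = 1.
The full grid is 4 2 1 3 / 1 3 2 4 / 2 4 3 1 / 3 1 4 2.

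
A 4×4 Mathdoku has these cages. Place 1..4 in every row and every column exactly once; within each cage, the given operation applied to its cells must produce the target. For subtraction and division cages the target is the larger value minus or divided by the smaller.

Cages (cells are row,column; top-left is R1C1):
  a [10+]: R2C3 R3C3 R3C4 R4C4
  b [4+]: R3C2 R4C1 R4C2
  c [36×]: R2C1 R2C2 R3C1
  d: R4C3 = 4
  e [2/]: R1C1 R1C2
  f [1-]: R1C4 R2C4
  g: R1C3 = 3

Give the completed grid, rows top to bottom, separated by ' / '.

2 4 3 1 / 4 3 1 2 / 3 1 2 4 / 1 2 4 3

Cage g is given, leaving R1C3 = 3.
Cage c has product 36, which forces R2C1 = 4.
Cage c needs product 36, which forces R2C2 = 3.
Cage c needs product 36, leaving R3C1 = 3.
Cage b needs sum 4; hence R3C2 = 1.
The 3 cells of cage b must have sum 4; hence R4C1 = 1.
Cage b has sum 4; hence R4C2 = 2.
Cage d is given, so R4C3 = 4.
Row 4 now contains 4, which forces R4C4 = 3.
Column 1 now contains 1; hence R1C1 = 2.
Column 2 already has 2; hence R1C2 = 4.
Row 1 now contains 2; hence R1C4 = 1.
The 4 cells of cage a must have sum 10, which forces R2C3 = 1.
Column 4 already has 1, leaving R2C4 = 2.
4 is placed in column 3; hence R3C3 = 2.
Cage a has sum 10, leaving R3C4 = 4.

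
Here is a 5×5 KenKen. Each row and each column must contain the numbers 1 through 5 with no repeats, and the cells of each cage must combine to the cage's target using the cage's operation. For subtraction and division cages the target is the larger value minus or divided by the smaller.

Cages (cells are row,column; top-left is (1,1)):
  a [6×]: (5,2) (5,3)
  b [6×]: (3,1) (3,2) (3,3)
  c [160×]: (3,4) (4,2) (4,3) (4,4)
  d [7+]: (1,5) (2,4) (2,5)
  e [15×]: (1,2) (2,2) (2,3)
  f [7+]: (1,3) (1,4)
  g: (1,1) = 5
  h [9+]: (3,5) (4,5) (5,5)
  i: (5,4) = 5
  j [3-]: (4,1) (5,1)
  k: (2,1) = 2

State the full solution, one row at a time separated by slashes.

Cage g is a single given cell; hence (1,1) = 5.
Cage k is given, which forces (2,1) = 2.
The 4 cells of cage c must have product 160, so (3,4) = 4.
Cage i is a single given cell, so (5,4) = 5.
Cage f needs two cells with sum 7, which forces (1,3) = 4.
Cage f needs two cells with sum 7, which forces (1,4) = 3.
3 is placed in column 4, which forces (2,4) = 1.
Column 3 already has 4, leaving (4,3) = 5.
5 is placed in column 4, so (4,4) = 2.
3 is placed in row 1, leaving (1,2) = 1.
Row 1 now contains 1, so (1,5) = 2.
The 3 cells of cage e must have product 15; hence (2,2) = 5.
Column 3 now contains 5, which forces (2,3) = 3.
5 is placed in row 2; hence (2,5) = 4.
Row 4 already has 5, which forces (4,2) = 4.
Column 3 already has 3, leaving (5,3) = 2.
Cage b has product 6, leaving (3,1) = 3.
The 3 cells of cage b must have product 6, so (3,2) = 2.
Column 3 now contains 2, leaving (3,3) = 1.
Cage h needs sum 9, which forces (3,5) = 5.
Row 4 now contains 4; hence (4,1) = 1.
1 is placed in row 4, so (4,5) = 3.
Cage j needs two cells with difference 3, leaving (5,1) = 4.
2 is placed in row 5, which forces (5,2) = 3.
Column 5 already has 3; hence (5,5) = 1.

5 1 4 3 2 / 2 5 3 1 4 / 3 2 1 4 5 / 1 4 5 2 3 / 4 3 2 5 1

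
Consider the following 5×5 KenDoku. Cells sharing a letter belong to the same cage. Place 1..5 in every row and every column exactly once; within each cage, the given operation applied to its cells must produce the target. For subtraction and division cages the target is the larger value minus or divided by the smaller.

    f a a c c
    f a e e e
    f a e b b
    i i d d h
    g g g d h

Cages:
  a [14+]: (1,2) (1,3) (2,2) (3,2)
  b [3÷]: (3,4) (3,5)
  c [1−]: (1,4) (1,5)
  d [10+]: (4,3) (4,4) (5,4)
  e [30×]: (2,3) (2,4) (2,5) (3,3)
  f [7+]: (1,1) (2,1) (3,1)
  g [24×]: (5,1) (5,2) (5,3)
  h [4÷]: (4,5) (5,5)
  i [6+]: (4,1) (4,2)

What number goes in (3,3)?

5

The only place for 5 in row 5 is (5,4).
The only place for 1 in row 5 is (5,5).
The two cells of cage b must have quotient 3; hence (3,4) = 1.
1 is placed in column 5, so (3,5) = 3.
1 is placed in column 5, so (4,5) = 4.
The 4 cells of cage e must have product 30, so (2,3) = 1.
Cage e has product 30; hence (2,4) = 3.
Column 4 already has 3, so (4,4) = 2.
Cage f needs sum 7; hence (1,1) = 1.
Column 4 already has 3, which forces (1,4) = 4.
Cage c needs two cells with difference 1, leaving (1,5) = 5.
Column 5 already has 5, which forces (2,5) = 2.
1 is placed in column 1, so (4,1) = 5.
Row 4 already has 5; hence (4,2) = 1.
Row 4 already has 2, leaving (4,3) = 3.
Cage a has sum 14, so (1,2) = 3.
Column 3 already has 3, so (1,3) = 2.
Row 2 already has 2, which forces (2,1) = 4.
Row 2 now contains 4; hence (2,2) = 5.
Cage f needs sum 7; hence (3,1) = 2.
Column 2 now contains 5, which forces (3,2) = 4.
Cage e needs product 30, so (3,3) = 5.
2 is placed in column 1, which forces (5,1) = 3.
Column 2 now contains 4; hence (5,2) = 2.
2 is placed in column 3, which forces (5,3) = 4.
Completed grid: 1 3 2 4 5 / 4 5 1 3 2 / 2 4 5 1 3 / 5 1 3 2 4 / 3 2 4 5 1.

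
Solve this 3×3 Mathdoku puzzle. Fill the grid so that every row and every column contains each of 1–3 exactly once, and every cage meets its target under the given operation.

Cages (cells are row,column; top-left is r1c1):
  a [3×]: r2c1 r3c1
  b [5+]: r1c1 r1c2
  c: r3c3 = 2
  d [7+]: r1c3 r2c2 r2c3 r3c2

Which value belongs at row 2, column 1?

Cage c is a single given cell, so r3c3 = 2.
Cage d needs sum 7, which forces r2c2 = 2.
Cage d needs sum 7, which forces r3c2 = 1.
Cage b's pair has sum 5; hence r1c1 = 2.
Column 2 already has 2, leaving r1c2 = 3.
Row 1 now contains 3, leaving r1c3 = 1.
Cage a's pair has product 3, leaving r2c1 = 1.
1 is placed in column 3, leaving r2c3 = 3.
1 is placed in row 3; hence r3c1 = 3.
The full grid is 2 3 1 / 1 2 3 / 3 1 2.

1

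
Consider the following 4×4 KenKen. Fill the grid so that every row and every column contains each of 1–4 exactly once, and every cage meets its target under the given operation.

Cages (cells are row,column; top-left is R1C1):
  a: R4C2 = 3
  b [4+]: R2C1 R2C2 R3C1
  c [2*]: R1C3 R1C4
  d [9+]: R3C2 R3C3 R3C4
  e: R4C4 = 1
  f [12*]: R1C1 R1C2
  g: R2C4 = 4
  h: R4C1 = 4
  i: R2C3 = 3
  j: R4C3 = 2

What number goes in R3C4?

Cage b needs sum 4, so R2C1 = 2.
The 3 cells of cage b must have sum 4; hence R2C2 = 1.
Cage i is given, leaving R2C3 = 3.
G is a freebie, so R2C4 = 4.
The 3 cells of cage b must have sum 4, so R3C1 = 1.
Cage h is a single given cell, so R4C1 = 4.
A is a freebie, so R4C2 = 3.
Cage j is given; hence R4C3 = 2.
E is a freebie; hence R4C4 = 1.
4 is placed in column 1; hence R1C1 = 3.
3 is placed in column 2, which forces R1C2 = 4.
Column 3 already has 2, which forces R1C3 = 1.
Column 4 now contains 1, so R1C4 = 2.
Cage d has sum 9, so R3C2 = 2.
Column 3 already has 2, leaving R3C3 = 4.
The 3 cells of cage d must have sum 9; hence R3C4 = 3.
Filled in: 3 4 1 2 / 2 1 3 4 / 1 2 4 3 / 4 3 2 1.

3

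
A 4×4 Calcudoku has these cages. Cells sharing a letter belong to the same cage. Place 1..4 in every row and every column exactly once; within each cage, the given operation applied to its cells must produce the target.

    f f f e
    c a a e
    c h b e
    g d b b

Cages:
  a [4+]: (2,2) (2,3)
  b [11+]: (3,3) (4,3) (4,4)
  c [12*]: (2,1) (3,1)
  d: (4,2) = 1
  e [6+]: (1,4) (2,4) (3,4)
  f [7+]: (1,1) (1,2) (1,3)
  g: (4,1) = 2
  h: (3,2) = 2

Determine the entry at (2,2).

3

H is a freebie; hence (3,2) = 2.
Cage b has sum 11, leaving (3,3) = 4.
Cage g is a single given cell; hence (4,1) = 2.
Cage d is a single given cell, leaving (4,2) = 1.
Cage b has sum 11, leaving (4,3) = 3.
Cage b needs sum 11, leaving (4,4) = 4.
The 3 cells of cage f must have sum 7, so (1,1) = 1.
Column 2 already has 1, leaving (1,2) = 4.
Cage f has sum 7, so (1,3) = 2.
Row 1 now contains 2, which forces (1,4) = 3.
Cage c's pair has product 12, leaving (2,1) = 4.
Column 2 already has 1, leaving (2,2) = 3.
3 is placed in column 3, which forces (2,3) = 1.
Row 2 now contains 1, leaving (2,4) = 2.
Row 3 already has 4, which forces (3,1) = 3.
Column 4 already has 3; hence (3,4) = 1.
The full grid is 1 4 2 3 / 4 3 1 2 / 3 2 4 1 / 2 1 3 4.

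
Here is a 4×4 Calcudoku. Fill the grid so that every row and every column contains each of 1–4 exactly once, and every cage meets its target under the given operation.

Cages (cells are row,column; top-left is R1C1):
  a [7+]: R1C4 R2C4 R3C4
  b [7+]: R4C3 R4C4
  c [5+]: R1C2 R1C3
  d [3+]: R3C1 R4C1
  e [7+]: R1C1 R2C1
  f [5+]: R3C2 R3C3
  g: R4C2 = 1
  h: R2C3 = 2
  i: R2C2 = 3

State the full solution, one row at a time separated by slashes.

3 4 1 2 / 4 3 2 1 / 1 2 3 4 / 2 1 4 3

Cage i is a single given cell; hence R2C2 = 3.
Cage h is given, so R2C3 = 2.
G is a freebie, so R4C2 = 1.
Cage e needs two cells with sum 7, leaving R1C1 = 3.
Row 1 now contains 3, leaving R1C3 = 1.
Row 2 now contains 3; hence R2C1 = 4.
Row 2 now contains 4, so R2C4 = 1.
The two cells of cage d must have sum 3, leaving R3C1 = 1.
Column 3 now contains 1, which forces R3C3 = 3.
1 is placed in row 4, which forces R4C1 = 2.
Column 3 now contains 3, which forces R4C3 = 4.
Row 4 now contains 4, so R4C4 = 3.
Cage c's pair has sum 5, so R1C2 = 4.
Row 1 now contains 4, which forces R1C4 = 2.
The two cells of cage f must have sum 5, so R3C2 = 2.
2 is placed in column 4, so R3C4 = 4.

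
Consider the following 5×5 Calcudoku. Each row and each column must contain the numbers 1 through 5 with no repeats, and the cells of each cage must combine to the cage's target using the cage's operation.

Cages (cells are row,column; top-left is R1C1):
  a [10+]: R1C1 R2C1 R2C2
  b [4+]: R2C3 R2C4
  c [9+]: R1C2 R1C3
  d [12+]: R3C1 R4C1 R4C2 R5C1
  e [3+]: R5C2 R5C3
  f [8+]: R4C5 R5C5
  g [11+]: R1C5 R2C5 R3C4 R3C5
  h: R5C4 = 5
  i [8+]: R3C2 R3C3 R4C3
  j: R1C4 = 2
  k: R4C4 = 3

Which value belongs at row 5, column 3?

2

Cage j is a single given cell, so R1C4 = 2.
K is a freebie, which forces R4C4 = 3.
3 is placed in row 4, so R4C5 = 5.
Cage h is a single given cell; hence R5C4 = 5.
Column 5 now contains 5, leaving R5C5 = 3.
Cage b needs two cells with sum 4, so R2C3 = 3.
Column 4 already has 3, which forces R2C4 = 1.
Cage g needs sum 11; hence R3C4 = 4.
Row 1 needs a 3, and only R1C1 is open for it.
Column 1 now contains 3, so R3C1 = 5.
Column 1 now contains 5, leaving R2C1 = 2.
Cage a has sum 10, so R2C2 = 5.
2 is placed in row 2, which forces R2C5 = 4.
Cage i needs sum 8; hence R3C2 = 3.
Cage i needs sum 8, leaving R3C3 = 1.
Row 3 already has 1, so R3C5 = 2.
Cage i needs sum 8, which forces R4C3 = 4.
Column 3 now contains 1, so R5C3 = 2.
5 is placed in column 2; hence R1C2 = 4.
4 is placed in column 3; hence R1C3 = 5.
Column 5 already has 4, which forces R1C5 = 1.
Row 4 now contains 4; hence R4C1 = 1.
Cage d has sum 12, which forces R4C2 = 2.
Cage d needs sum 12; hence R5C1 = 4.
Row 5 already has 2; hence R5C2 = 1.
Filled in: 3 4 5 2 1 / 2 5 3 1 4 / 5 3 1 4 2 / 1 2 4 3 5 / 4 1 2 5 3.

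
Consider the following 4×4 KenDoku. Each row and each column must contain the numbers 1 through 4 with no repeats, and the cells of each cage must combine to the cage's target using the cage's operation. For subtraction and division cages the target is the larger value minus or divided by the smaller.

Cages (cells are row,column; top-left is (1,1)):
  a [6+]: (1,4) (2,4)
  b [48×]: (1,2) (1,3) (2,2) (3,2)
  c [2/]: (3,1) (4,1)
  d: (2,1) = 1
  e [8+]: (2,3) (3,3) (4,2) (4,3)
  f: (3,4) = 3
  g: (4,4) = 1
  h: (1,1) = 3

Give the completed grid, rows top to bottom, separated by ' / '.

H is a freebie, which forces (1,1) = 3.
Cage d is given; hence (2,1) = 1.
Cage f is a single given cell, which forces (3,4) = 3.
Cage g is a single given cell; hence (4,4) = 1.
Cage b needs product 48; hence (2,2) = 3.
Cage e needs sum 8, leaving (2,3) = 2.
Row 2 now contains 2; hence (2,4) = 4.
Cage e needs sum 8; hence (3,3) = 1.
1 is placed in row 4; hence (4,2) = 2.
The 4 cells of cage e must have sum 8, so (4,3) = 3.
The 4 cells of cage b must have product 48, leaving (1,2) = 1.
Column 3 now contains 2; hence (1,3) = 4.
Column 4 already has 4, leaving (1,4) = 2.
Cage c needs two cells with quotient 2, leaving (3,1) = 2.
Column 2 now contains 2; hence (3,2) = 4.
2 is placed in row 4; hence (4,1) = 4.

3 1 4 2 / 1 3 2 4 / 2 4 1 3 / 4 2 3 1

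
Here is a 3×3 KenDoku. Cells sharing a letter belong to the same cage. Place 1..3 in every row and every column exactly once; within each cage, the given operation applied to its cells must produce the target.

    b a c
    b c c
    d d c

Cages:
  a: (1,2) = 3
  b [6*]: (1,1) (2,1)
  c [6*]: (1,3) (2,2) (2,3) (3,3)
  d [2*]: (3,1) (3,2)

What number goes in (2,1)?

Cage a is a single given cell, which forces (1,2) = 3.
The 4 cells of cage c must have product 6; hence (2,2) = 1.
1 is placed in column 2; hence (3,2) = 2.
Row 1 now contains 3; hence (1,1) = 2.
2 is placed in row 1; hence (1,3) = 1.
The two cells of cage b must have product 6, so (2,1) = 3.
Row 2 now contains 3; hence (2,3) = 2.
Row 3 now contains 2; hence (3,1) = 1.
Column 3 now contains 1, leaving (3,3) = 3.
Completed grid: 2 3 1 / 3 1 2 / 1 2 3.

3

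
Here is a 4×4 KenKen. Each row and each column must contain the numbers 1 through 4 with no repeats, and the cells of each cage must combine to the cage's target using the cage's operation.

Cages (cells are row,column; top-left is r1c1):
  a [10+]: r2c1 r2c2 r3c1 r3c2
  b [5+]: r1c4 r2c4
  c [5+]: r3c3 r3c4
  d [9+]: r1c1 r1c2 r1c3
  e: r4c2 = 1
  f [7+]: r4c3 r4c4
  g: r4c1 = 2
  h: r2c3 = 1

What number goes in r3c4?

2

Cage h is a single given cell, leaving r2c3 = 1.
Cage g is given, so r4c1 = 2.
Cage e is a single given cell, which forces r4c2 = 1.
Cage a has sum 10, leaving r3c1 = 1.
In row 1, 1 can only go at r1c4, so r1c4 = 1.
The two cells of cage b must have sum 5, which forces r2c4 = 4.
4 is placed in column 4; hence r4c4 = 3.
Row 2 already has 4, so r2c1 = 3.
The 4 cells of cage a must have sum 10, which forces r2c2 = 2.
The 4 cells of cage a must have sum 10, leaving r3c2 = 4.
Cage c's pair has sum 5, leaving r3c3 = 3.
3 is placed in column 4; hence r3c4 = 2.
3 is placed in row 4, leaving r4c3 = 4.
Column 1 already has 3; hence r1c1 = 4.
4 is placed in column 2, which forces r1c2 = 3.
Column 3 now contains 4, so r1c3 = 2.
Filled in: 4 3 2 1 / 3 2 1 4 / 1 4 3 2 / 2 1 4 3.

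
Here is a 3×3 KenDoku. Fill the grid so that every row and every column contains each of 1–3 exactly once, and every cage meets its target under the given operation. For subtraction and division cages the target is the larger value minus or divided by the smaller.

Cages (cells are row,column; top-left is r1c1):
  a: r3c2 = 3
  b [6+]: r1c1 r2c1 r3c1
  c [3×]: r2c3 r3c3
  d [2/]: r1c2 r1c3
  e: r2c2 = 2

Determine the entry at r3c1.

Cage e is a single given cell, which forces r2c2 = 2.
A is a freebie, leaving r3c2 = 3.
Row 3 already has 3, so r3c3 = 1.
Column 2 now contains 2, so r1c2 = 1.
Column 3 now contains 1; hence r1c3 = 2.
Column 3 now contains 1, leaving r2c3 = 3.
Row 3 already has 1; hence r3c1 = 2.
1 is placed in row 1, which forces r1c1 = 3.
Row 2 now contains 3, leaving r2c1 = 1.
Completed grid: 3 1 2 / 1 2 3 / 2 3 1.

2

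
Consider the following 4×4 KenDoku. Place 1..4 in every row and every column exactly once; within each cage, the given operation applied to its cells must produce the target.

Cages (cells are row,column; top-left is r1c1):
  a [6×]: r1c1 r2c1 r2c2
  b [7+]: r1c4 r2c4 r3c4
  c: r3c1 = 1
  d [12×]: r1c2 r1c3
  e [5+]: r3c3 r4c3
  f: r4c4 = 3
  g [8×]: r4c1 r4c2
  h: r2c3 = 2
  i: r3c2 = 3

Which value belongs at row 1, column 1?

2

H is a freebie, which forces r2c3 = 2.
Cage c is given; hence r3c1 = 1.
Cage i is given, which forces r3c2 = 3.
3 is placed in row 3, which forces r3c3 = 4.
Row 3 now contains 4, which forces r3c4 = 2.
Cage f is a single given cell, so r4c4 = 3.
Cage a has product 6, so r1c1 = 2.
Column 2 already has 3, so r1c2 = 4.
Column 3 now contains 4; hence r1c3 = 3.
Row 1 already has 4; hence r1c4 = 1.
Column 1 now contains 1, leaving r2c1 = 3.
Column 2 already has 3; hence r2c2 = 1.
Column 4 already has 1, so r2c4 = 4.
Column 1 now contains 2, leaving r4c1 = 4.
4 is placed in column 2, which forces r4c2 = 2.
3 is placed in row 4, which forces r4c3 = 1.
Completed grid: 2 4 3 1 / 3 1 2 4 / 1 3 4 2 / 4 2 1 3.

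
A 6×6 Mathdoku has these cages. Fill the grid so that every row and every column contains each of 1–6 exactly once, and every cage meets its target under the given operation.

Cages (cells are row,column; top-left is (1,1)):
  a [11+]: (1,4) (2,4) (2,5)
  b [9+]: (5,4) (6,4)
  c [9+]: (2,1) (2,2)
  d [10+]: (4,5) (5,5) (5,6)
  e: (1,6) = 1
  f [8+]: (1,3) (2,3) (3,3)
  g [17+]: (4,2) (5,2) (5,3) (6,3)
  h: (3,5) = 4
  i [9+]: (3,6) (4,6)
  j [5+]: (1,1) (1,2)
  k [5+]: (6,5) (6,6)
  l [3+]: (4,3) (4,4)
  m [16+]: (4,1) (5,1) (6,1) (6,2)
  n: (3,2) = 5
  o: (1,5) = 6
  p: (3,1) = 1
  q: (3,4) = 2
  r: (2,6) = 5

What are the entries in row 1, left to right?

Cage o is a single given cell, so (1,5) = 6.
Cage e is given, leaving (1,6) = 1.
R is a freebie, which forces (2,6) = 5.
Cage p is a single given cell, leaving (3,1) = 1.
Cage n is given, so (3,2) = 5.
Q is a freebie, so (3,4) = 2.
Cage h is a single given cell, leaving (3,5) = 4.
2 is placed in column 4; hence (4,4) = 1.
Cage f needs sum 8; hence (1,3) = 4.
Cage f needs sum 8, which forces (2,3) = 1.
Row 2 already has 1; hence (2,5) = 2.
Row 3 now contains 4, so (3,3) = 3.
Row 3 now contains 3, which forces (3,6) = 6.
Row 4 already has 1, leaving (4,3) = 2.
Column 6 now contains 6, so (4,6) = 3.
The 4 cells of cage g must have sum 17, so (4,2) = 4.
Row 4 already has 3, leaving (4,5) = 5.
The 4 cells of cage g must have sum 17; hence (5,2) = 2.
Row 5 already has 2, leaving (5,6) = 4.
Column 6 already has 4, which forces (6,6) = 2.
Cage j's pair has sum 5, which forces (1,1) = 2.
Column 2 already has 2; hence (1,2) = 3.
3 is placed in row 1, leaving (1,4) = 5.
Column 2 already has 3, which forces (2,2) = 6.
Row 2 already has 6, leaving (2,4) = 4.
5 is placed in row 4, so (4,1) = 6.
Cage d needs sum 10; hence (5,5) = 1.
Cage m has sum 16; hence (6,1) = 4.
Column 2 already has 3; hence (6,2) = 1.
Cage k needs two cells with sum 5, so (6,5) = 3.
Row 2 already has 6, which forces (2,1) = 3.
Cage m needs sum 16, leaving (5,1) = 5.
Row 5 now contains 5; hence (5,3) = 6.
Cage b needs two cells with sum 9, so (5,4) = 3.
Column 3 already has 6, which forces (6,3) = 5.
Row 6 now contains 3, which forces (6,4) = 6.
Filled in: 2 3 4 5 6 1 / 3 6 1 4 2 5 / 1 5 3 2 4 6 / 6 4 2 1 5 3 / 5 2 6 3 1 4 / 4 1 5 6 3 2.

2 3 4 5 6 1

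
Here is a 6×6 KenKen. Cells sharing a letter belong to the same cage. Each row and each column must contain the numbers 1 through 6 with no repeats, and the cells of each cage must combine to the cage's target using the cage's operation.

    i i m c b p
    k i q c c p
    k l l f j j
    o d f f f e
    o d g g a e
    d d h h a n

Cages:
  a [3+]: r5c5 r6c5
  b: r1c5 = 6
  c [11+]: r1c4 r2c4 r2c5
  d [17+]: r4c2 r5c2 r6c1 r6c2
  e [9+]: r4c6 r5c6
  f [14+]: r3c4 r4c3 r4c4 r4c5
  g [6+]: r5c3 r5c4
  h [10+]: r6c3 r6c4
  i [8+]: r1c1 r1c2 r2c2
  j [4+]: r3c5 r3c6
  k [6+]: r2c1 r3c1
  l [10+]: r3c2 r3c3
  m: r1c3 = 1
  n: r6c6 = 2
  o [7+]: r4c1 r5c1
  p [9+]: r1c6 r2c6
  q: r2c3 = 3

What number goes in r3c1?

Cage m is given, leaving r1c3 = 1.
Cage b is given, leaving r1c5 = 6.
Q is a freebie, which forces r2c3 = 3.
Cage n is a single given cell, so r6c6 = 2.
Cage a's pair has sum 3; hence r5c5 = 2.
Row 6 already has 2, so r6c5 = 1.
Column 5 already has 1, so r3c5 = 3.
Cage j's pair has sum 4, which forces r3c6 = 1.
Cage g's pair has sum 6; hence r5c3 = 5.
Cage g needs two cells with sum 6, so r5c4 = 1.
Row 2 needs a 6, and only r2c6 is open for it.
Cage p needs two cells with sum 9; hence r1c6 = 3.
The two cells of cage e must have sum 9; hence r4c6 = 5.
Cage e needs two cells with sum 9, which forces r5c6 = 4.
Cage f has sum 14, which forces r4c3 = 2.
5 is placed in row 4, so r4c5 = 4.
4 is placed in column 5, so r2c5 = 5.
Row 4 already has 4; hence r4c1 = 1.
The two cells of cage o must have sum 7, which forces r5c1 = 6.
Row 5 already has 6, which forces r5c2 = 3.
Column 1 now contains 6, so r6c1 = 3.
Column 2 now contains 3, leaving r4c2 = 6.
Row 4 already has 6, leaving r4c4 = 3.
Cage d has sum 17, so r6c2 = 5.
6 is placed in column 2, which forces r3c2 = 4.
Cage l's pair has sum 10, which forces r3c3 = 6.
Cage f has sum 14, so r3c4 = 5.
Column 3 now contains 6, so r6c3 = 4.
Row 6 now contains 4; hence r6c4 = 6.
Cage i has sum 8, leaving r1c1 = 5.
4 is placed in column 2, leaving r1c2 = 2.
Row 1 already has 2; hence r1c4 = 4.
Cage k needs two cells with sum 6, leaving r2c1 = 4.
The 3 cells of cage i must have sum 8, so r2c2 = 1.
Column 4 now contains 4, leaving r2c4 = 2.
4 is placed in row 3, which forces r3c1 = 2.
The full grid is 5 2 1 4 6 3 / 4 1 3 2 5 6 / 2 4 6 5 3 1 / 1 6 2 3 4 5 / 6 3 5 1 2 4 / 3 5 4 6 1 2.

2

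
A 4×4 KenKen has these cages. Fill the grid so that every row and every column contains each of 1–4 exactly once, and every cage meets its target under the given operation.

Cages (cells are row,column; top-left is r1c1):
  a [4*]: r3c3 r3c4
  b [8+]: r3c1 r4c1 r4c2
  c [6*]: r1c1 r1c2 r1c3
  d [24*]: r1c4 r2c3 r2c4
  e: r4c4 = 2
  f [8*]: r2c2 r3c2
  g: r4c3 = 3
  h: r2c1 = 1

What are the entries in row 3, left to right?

3 2 4 1

H is a freebie; hence r2c1 = 1.
Cage g is given; hence r4c3 = 3.
E is a freebie, leaving r4c4 = 2.
Cage d needs product 24; hence r2c3 = 2.
Cage b has sum 8, so r3c1 = 3.
Row 4 now contains 2, so r4c1 = 4.
Cage b needs sum 8; hence r4c2 = 1.
Column 1 already has 3, leaving r1c1 = 2.
Cage c has product 6, leaving r1c2 = 3.
2 is placed in column 3; hence r1c3 = 1.
Row 1 now contains 3, so r1c4 = 4.
Row 2 already has 2, leaving r2c2 = 4.
4 is placed in column 4; hence r2c4 = 3.
The two cells of cage f must have product 8, leaving r3c2 = 2.
1 is placed in column 3, leaving r3c3 = 4.
4 is placed in column 4, leaving r3c4 = 1.
The full grid is 2 3 1 4 / 1 4 2 3 / 3 2 4 1 / 4 1 3 2.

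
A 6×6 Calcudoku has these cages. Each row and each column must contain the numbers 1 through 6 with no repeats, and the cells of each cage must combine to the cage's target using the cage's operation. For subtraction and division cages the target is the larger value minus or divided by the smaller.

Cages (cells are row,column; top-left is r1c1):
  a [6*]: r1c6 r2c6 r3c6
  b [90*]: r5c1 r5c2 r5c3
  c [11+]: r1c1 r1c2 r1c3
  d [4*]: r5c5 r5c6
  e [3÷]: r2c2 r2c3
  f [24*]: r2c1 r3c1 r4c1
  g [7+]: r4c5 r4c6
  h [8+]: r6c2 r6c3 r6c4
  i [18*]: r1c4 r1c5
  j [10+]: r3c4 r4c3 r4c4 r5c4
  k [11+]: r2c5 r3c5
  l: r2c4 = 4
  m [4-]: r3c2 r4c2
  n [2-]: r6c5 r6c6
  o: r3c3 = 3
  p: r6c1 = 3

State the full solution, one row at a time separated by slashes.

Cage l is a single given cell; hence r2c4 = 4.
Cage o is given, so r3c3 = 3.
Cage p is given, so r6c1 = 3.
Cage b needs product 90, which forces r5c2 = 3.
Row 2 needs a 3, and only r2c6 is open for it.
Row 2 needs a 1, and only r2c1 is open for it.
The only place for 5 in row 2 is r2c5.
Column 5 now contains 5, leaving r3c5 = 6.
Cage i's pair has product 18; hence r1c4 = 6.
6 is placed in column 5, which forces r1c5 = 3.
Row 3 already has 6; hence r3c1 = 4.
The 3 cells of cage f must have product 24, leaving r4c1 = 6.
6 is placed in column 1, so r5c1 = 5.
Row 5 already has 5; hence r5c3 = 6.
Column 1 now contains 5, which forces r1c1 = 2.
Row 1 already has 2, leaving r1c6 = 1.
The two cells of cage e must have quotient 3; hence r2c2 = 6.
Column 3 already has 6; hence r2c3 = 2.
Column 6 already has 1; hence r3c6 = 2.
Cage g needs two cells with sum 7, so r4c5 = 2.
Cage g needs two cells with sum 7, leaving r4c6 = 5.
Column 6 already has 1, which forces r5c6 = 4.
Column 5 now contains 2, which forces r6c5 = 4.
4 is placed in column 6, leaving r6c6 = 6.
Cage m's pair has difference 4, leaving r3c2 = 5.
Row 3 already has 5; hence r3c4 = 1.
5 is placed in row 4, so r4c2 = 1.
Row 4 already has 1, leaving r4c3 = 4.
Cage j needs sum 10, so r4c4 = 3.
1 is placed in column 4; hence r5c4 = 2.
Row 5 now contains 4; hence r5c5 = 1.
1 is placed in column 2, which forces r6c2 = 2.
2 is placed in column 4, so r6c4 = 5.
5 is placed in column 2; hence r1c2 = 4.
Column 3 now contains 4, so r1c3 = 5.
5 is placed in row 6, leaving r6c3 = 1.

2 4 5 6 3 1 / 1 6 2 4 5 3 / 4 5 3 1 6 2 / 6 1 4 3 2 5 / 5 3 6 2 1 4 / 3 2 1 5 4 6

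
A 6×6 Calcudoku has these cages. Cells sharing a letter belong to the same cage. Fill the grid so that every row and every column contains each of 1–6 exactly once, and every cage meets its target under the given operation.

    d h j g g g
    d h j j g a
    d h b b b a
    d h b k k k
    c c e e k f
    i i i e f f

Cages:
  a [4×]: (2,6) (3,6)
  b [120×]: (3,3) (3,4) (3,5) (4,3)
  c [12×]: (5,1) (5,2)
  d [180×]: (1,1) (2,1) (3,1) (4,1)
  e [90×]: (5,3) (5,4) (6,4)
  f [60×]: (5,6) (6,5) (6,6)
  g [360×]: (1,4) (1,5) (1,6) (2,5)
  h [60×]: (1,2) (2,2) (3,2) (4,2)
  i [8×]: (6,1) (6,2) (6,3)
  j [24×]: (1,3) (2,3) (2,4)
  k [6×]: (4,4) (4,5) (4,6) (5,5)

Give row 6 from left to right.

1 4 2 3 6 5

Cage k needs product 6; hence (5,5) = 1.
The only place for 1 in column 1 is (6,1).
The only place for 4 in column 1 is (5,1).
Cage c needs two cells with product 12; hence (5,2) = 3.
Cage e has product 90, which forces (6,4) = 3.
Row 4 needs a 4, and only (4,3) is open for it.
The 3 cells of cage i must have product 8; hence (6,2) = 4.
Column 3 already has 4, so (6,3) = 2.
Cage j needs product 24, leaving (2,4) = 4.
Row 2 already has 4, which forces (2,6) = 1.
Column 6 now contains 1, so (3,6) = 4.
The 3 cells of cage f must have product 60, which forces (5,6) = 2.
Cage j needs product 24, leaving (1,3) = 1.
1 is placed in row 2, which forces (2,3) = 6.
Cage k has product 6; hence (4,4) = 1.
Cage k has product 6, which forces (4,5) = 2.
Column 6 already has 2; hence (4,6) = 3.
Column 3 already has 6, leaving (5,3) = 5.
Row 5 already has 5; hence (5,4) = 6.
The 4 cells of cage g must have product 360, which forces (1,4) = 5.
Cage g needs product 360, so (1,5) = 4.
The 4 cells of cage g must have product 360, leaving (1,6) = 6.
Cage g needs product 360, leaving (2,5) = 3.
Cage h has product 60; hence (3,2) = 1.
5 is placed in column 3, so (3,3) = 3.
Cage b has product 120, which forces (3,4) = 2.
Cage b needs product 120, which forces (3,5) = 5.
Column 5 already has 5; hence (6,5) = 6.
Column 6 now contains 6, which forces (6,6) = 5.
The 4 cells of cage d must have product 180, so (1,1) = 3.
Row 1 now contains 6, so (1,2) = 2.
Cage d has product 180, so (2,1) = 2.
The 4 cells of cage h must have product 60, which forces (2,2) = 5.
5 is placed in row 3, so (3,1) = 6.
Cage d has product 180; hence (4,1) = 5.
Cage h needs product 60, which forces (4,2) = 6.
The full grid is 3 2 1 5 4 6 / 2 5 6 4 3 1 / 6 1 3 2 5 4 / 5 6 4 1 2 3 / 4 3 5 6 1 2 / 1 4 2 3 6 5.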